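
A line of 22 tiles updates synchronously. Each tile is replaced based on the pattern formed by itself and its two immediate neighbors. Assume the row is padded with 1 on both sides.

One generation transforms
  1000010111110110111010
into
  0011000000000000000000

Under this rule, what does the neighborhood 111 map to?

0

At position 8 the neighborhood is 111; the next row has 0 there.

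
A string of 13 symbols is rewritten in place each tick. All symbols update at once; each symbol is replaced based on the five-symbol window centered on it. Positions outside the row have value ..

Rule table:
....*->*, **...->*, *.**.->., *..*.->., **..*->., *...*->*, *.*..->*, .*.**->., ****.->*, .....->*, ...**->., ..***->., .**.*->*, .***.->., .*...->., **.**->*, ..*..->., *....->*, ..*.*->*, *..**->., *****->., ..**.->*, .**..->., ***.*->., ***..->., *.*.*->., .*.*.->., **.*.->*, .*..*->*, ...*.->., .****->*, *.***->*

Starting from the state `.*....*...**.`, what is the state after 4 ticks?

tick 1: ...**...*.*.*
tick 2: **.*.**.*...*
tick 3: ***...***.*..
tick 4: ...**....**.*

...**....**.*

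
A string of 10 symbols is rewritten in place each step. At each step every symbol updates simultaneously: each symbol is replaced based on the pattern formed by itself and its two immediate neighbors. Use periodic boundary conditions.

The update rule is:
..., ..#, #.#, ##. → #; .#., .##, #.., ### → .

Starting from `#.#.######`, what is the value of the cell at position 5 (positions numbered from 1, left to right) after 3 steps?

#

##.#......
.##..#####
#.#.#....#
position 5 holds #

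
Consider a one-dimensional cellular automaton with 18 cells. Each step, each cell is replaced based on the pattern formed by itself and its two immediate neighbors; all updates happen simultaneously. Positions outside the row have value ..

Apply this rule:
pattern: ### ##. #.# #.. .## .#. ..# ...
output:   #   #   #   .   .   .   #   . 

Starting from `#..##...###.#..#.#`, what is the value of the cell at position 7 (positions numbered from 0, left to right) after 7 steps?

step 1: ..#.#..#.###..#.#.
step 2: .#.#..#.#.##.#.#..
step 3: #.#..#.#.#.##.#...
step 4: .#..#.#.#.#.##....
step 5: #..#.#.#.#.#.#....
step 6: ..#.#.#.#.#.#.....
step 7: .#.#.#.#.#.#......
position 7 holds #

#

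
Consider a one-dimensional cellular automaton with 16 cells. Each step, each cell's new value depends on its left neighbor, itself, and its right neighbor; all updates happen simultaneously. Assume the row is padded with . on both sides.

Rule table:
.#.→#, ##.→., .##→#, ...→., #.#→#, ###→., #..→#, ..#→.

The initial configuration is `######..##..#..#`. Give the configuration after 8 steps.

#.....#.#.#.##.#
##....#######.##
#.#...#......##.
####..##.....#.#
#...#.#.#....###
##..######...#..
#.#.#.....#..##.
######....##.#.#

######....##.#.#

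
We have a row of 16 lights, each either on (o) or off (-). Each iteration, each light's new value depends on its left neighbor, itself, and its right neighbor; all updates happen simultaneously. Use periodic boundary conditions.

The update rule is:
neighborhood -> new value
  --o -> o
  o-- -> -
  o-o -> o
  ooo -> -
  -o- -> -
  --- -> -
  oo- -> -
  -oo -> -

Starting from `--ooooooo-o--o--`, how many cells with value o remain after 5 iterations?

iteration 1: -o-------o--o---
iteration 2: o-------o--o----
iteration 3: -------o--o----o
iteration 4: ------o--o----o-
iteration 5: -----o--o----o--
count of o: 3

3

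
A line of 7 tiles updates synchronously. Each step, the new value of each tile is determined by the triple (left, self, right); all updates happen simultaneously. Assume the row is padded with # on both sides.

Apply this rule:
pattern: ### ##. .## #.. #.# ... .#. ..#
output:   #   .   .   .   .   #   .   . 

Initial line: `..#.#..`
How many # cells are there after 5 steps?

2

step 1: .......
step 2: .#####.
step 3: ..###..
step 4: ...#...
step 5: .#...#.
count of #: 2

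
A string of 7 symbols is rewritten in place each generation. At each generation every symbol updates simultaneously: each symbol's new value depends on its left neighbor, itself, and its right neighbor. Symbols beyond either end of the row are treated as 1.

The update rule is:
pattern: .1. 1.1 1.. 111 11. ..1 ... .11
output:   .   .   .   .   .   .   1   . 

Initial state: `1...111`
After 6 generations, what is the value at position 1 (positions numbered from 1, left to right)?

.

..1....
....11.
.11....
....11.  (repeats generation 2; period 2)
generation 6: ....11.
position 1 holds .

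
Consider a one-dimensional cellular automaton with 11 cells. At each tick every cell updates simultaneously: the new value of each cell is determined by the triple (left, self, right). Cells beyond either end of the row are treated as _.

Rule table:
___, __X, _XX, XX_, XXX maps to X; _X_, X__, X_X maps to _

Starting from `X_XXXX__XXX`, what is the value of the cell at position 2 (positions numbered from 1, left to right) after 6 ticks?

__XXXX_XXXX
XXXXXX_XXXX
XXXXXX_XXXX  (fixed point — unchanged through tick 6)
position 2 holds X

X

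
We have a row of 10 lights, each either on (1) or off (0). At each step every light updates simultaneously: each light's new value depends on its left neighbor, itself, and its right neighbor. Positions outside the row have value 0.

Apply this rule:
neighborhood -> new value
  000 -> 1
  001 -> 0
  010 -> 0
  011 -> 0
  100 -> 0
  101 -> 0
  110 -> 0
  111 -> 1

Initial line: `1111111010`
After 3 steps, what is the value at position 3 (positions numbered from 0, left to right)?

0111110000
0011100111
1001000010
position 3 holds 1

1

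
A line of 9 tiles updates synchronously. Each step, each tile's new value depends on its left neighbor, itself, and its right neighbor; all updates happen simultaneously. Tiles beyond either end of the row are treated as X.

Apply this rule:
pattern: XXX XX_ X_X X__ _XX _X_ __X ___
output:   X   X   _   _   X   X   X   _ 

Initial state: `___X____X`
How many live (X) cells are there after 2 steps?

__XX___XX
_XXX__XXX
count of X: 6

6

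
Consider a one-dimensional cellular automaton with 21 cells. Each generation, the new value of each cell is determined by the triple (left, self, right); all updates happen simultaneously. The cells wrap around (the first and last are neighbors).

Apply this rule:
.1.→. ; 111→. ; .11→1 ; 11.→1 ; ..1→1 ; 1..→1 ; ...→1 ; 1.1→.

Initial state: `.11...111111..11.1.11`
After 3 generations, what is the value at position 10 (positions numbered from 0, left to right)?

.

.111111....11111...11
.1....111111...111111
..11111....11111....1
position 10 holds .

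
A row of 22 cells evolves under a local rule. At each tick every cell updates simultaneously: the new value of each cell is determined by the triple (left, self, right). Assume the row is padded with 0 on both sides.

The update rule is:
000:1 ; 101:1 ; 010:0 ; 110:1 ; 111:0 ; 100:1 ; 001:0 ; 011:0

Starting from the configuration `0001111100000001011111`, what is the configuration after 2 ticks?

tick 1: 1100000111111100100001
tick 2: 0111110000000110011100

0111110000000110011100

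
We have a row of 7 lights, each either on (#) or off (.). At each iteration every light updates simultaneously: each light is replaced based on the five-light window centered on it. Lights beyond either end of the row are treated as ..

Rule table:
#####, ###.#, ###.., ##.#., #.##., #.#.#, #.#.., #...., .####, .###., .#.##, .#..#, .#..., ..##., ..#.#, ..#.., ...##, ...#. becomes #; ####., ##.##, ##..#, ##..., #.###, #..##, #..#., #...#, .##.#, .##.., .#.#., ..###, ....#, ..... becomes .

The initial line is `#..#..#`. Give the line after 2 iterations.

##.##.#
#..#.##

#..#.##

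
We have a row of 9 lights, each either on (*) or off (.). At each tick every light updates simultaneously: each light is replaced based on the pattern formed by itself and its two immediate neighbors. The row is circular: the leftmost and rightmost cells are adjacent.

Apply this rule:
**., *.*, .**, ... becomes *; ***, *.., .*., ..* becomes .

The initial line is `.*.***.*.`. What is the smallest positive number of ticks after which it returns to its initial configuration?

14

..**.**..
*.*****.*
***...***
..*.*.*..
*..*.*..*
*...*...*
*.*...*.*
**..*..**
.*.....*.
...***...
**.*.*.**
.**.*.**.
.***.***.
.*.***.*.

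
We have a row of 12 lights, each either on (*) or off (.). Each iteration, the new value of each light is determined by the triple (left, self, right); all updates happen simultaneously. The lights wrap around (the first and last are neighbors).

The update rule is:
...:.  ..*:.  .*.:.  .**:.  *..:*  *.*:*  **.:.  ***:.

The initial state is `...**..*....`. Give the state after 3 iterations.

.......*..*.

.....*..*...
......*..*..
.......*..*.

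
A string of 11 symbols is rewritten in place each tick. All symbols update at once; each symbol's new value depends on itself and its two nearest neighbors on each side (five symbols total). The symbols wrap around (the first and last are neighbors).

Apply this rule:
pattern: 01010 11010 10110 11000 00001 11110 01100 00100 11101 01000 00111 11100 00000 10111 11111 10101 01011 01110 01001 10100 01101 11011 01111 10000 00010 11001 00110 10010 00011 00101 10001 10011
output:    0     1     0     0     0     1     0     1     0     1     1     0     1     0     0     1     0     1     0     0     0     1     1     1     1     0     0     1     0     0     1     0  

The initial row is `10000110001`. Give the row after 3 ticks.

00100000100
01111101111
10101010110

10101010110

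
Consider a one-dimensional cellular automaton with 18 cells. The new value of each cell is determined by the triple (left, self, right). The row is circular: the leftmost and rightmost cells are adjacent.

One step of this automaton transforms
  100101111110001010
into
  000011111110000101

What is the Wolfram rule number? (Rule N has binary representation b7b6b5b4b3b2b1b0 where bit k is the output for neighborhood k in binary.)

232

position 6: 111 → 1  (bit 7 = 1)
position 10: 110 → 1  (bit 6 = 1)
position 4: 101 → 1  (bit 5 = 1)
position 1: 100 → 0  (bit 4 = 0)
position 5: 011 → 1  (bit 3 = 1)
position 0: 010 → 0  (bit 2 = 0)
position 2: 001 → 0  (bit 1 = 0)
position 12: 000 → 0  (bit 0 = 0)
bits b7..b0 = 11101000 = 232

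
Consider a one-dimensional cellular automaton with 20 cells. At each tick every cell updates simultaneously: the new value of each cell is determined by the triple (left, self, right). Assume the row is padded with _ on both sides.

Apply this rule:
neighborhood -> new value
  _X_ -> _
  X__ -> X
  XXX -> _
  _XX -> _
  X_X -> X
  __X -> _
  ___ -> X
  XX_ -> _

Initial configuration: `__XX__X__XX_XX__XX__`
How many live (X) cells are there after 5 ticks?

X___X__X___X__X___XX
_XX__X__XX__X__XX___
___X__X___X__X___XXX
XX__X__XX__X__XX____
__X__X___X__X___XXXX
count of X: 8

8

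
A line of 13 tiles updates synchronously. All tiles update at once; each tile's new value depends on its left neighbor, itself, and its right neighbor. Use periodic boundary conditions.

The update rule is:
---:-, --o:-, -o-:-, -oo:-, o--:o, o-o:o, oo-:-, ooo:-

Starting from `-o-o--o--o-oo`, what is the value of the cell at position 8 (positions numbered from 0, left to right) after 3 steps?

-

o-o-o--o--o--
-o-o-o--o--o-
--o-o-o--o--o
position 8 holds -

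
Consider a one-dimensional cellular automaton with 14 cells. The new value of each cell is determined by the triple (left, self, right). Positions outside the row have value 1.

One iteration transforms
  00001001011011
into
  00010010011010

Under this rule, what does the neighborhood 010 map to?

0

At position 4 the neighborhood is 010; the next row has 0 there.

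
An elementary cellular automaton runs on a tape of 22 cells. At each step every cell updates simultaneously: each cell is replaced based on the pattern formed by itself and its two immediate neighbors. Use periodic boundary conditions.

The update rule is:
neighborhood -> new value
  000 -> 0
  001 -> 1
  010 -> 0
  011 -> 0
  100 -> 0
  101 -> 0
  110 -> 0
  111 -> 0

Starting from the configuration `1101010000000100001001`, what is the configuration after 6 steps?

0000000100001001000000

0000000000001000010010
0000000000010000100100
0000000000100001001000
0000000001000010010000
0000000010000100100000
0000000100001001000000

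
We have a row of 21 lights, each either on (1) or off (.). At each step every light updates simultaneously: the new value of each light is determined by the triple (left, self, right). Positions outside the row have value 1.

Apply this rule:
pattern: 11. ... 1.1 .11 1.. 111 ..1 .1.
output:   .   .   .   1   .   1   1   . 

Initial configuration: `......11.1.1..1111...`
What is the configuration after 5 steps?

.....11......1111...1
....11......1111...11
...11......1111...111
..11......1111...1111
.11......1111...11111

.11......1111...11111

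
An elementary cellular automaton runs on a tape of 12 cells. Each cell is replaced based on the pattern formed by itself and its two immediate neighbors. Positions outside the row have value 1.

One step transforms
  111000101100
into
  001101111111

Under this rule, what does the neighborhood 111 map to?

At position 0 the neighborhood is 111; the next row has 0 there.

0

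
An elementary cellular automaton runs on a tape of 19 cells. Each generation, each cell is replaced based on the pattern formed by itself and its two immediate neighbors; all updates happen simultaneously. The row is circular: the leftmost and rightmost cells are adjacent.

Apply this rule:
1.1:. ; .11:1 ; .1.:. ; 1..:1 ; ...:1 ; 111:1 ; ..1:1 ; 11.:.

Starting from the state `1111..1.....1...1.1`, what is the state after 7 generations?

.11111.111..1111.11

generation 1: 111.11.11111.111..1
generation 2: 11..1..1111..11.111
generation 3: 1.11.11111.111..111
generation 4: ..1..1111..11.11111
generation 5: 11.11111.111..1111.
generation 6: 1..1111..11.11111..
generation 7: .11111.111..1111.11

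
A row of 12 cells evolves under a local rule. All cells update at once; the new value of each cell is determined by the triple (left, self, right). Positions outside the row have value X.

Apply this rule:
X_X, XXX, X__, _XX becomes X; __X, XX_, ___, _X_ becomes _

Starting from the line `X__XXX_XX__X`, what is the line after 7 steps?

XX_X_XXXXXXX

step 1: _X_XX_XX_X_X
step 2: X_XX_XX_X_XX
step 3: _XX_XX_X_XXX
step 4: XX_XX_X_XXXX
step 5: X_XX_X_XXXXX
step 6: _XX_X_XXXXXX
step 7: XX_X_XXXXXXX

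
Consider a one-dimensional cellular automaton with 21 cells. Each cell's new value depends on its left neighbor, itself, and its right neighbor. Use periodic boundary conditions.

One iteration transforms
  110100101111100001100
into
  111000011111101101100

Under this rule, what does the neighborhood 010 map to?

0

At position 3 the neighborhood is 010; the next row has 0 there.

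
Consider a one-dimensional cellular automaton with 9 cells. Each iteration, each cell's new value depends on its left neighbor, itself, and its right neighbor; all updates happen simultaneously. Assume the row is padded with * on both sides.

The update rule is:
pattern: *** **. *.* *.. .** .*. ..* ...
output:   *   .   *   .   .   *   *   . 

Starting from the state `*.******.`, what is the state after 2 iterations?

***.**.*.

iteration 1: .*.****.*
iteration 2: ***.**.*.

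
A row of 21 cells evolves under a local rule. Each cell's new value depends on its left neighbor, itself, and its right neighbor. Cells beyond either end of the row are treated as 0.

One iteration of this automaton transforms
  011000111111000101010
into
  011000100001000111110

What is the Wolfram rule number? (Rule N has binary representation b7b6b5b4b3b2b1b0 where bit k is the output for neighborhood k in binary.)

position 7: 111 → 0  (bit 7 = 0)
position 2: 110 → 1  (bit 6 = 1)
position 16: 101 → 1  (bit 5 = 1)
position 3: 100 → 0  (bit 4 = 0)
position 1: 011 → 1  (bit 3 = 1)
position 15: 010 → 1  (bit 2 = 1)
position 0: 001 → 0  (bit 1 = 0)
position 4: 000 → 0  (bit 0 = 0)
bits b7..b0 = 01101100 = 108

108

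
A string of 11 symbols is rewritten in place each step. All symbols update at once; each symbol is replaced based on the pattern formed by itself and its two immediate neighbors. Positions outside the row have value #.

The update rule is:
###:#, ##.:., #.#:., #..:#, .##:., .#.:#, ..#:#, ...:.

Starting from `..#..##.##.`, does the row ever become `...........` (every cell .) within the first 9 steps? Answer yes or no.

no

step 1: #####......
step 2: ####.#....#
step 3: ###..##..#.
step 4: ##.##..###.
step 5: #....##.#..
step 6: .#..#...###
step 7: .#####.#.##
step 8: ..###..#..#
step 9: ##.#.#####.
step 9 is ##.#.#####., still not uniform .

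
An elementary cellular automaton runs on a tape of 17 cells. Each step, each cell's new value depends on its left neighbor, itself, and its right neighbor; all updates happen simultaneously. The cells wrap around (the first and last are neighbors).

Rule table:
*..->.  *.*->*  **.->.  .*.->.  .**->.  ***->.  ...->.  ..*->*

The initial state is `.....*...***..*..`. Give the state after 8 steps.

....*...*....*...
...*...*....*....
..*...*....*.....
.*...*....*......
*...*....*.......
...*....*.......*
..*....*.......*.
.*....*.......*..

.*....*.......*..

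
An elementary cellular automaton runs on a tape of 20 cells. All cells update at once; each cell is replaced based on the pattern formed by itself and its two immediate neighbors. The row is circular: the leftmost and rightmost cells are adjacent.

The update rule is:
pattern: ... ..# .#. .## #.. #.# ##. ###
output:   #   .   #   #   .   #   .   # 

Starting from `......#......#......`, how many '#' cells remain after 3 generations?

18

#####.#.####.#.#####
####.######.########
###.######.#########
count of #: 18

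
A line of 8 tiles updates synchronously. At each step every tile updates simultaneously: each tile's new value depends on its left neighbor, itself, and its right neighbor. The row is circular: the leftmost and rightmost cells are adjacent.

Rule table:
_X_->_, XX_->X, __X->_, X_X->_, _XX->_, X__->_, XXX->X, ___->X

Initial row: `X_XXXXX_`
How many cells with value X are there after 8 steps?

5

___XXXX_
XX__XXX_
_X___XX_
___X__X_
XX______
_X_XXXX_
____XXX_
XXX__XX_
count of X: 5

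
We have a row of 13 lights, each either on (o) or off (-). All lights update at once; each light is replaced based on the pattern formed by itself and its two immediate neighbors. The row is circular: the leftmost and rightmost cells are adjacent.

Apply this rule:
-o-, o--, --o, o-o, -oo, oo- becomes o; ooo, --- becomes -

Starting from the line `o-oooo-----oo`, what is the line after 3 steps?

step 1: ooo--oo---oo-
step 2: o-oooooo-oooo
step 3: ooo----ooo---

ooo----ooo---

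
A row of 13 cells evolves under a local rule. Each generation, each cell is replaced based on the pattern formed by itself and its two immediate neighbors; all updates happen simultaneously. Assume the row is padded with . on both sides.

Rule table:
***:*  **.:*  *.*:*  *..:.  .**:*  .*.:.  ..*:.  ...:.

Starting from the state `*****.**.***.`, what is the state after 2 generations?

************.

************.
************.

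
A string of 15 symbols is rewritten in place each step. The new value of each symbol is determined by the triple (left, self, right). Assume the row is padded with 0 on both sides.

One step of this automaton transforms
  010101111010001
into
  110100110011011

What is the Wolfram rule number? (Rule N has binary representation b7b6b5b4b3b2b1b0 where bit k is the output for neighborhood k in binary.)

150

position 6: 111 → 1  (bit 7 = 1)
position 8: 110 → 0  (bit 6 = 0)
position 2: 101 → 0  (bit 5 = 0)
position 11: 100 → 1  (bit 4 = 1)
position 5: 011 → 0  (bit 3 = 0)
position 1: 010 → 1  (bit 2 = 1)
position 0: 001 → 1  (bit 1 = 1)
position 12: 000 → 0  (bit 0 = 0)
bits b7..b0 = 10010110 = 150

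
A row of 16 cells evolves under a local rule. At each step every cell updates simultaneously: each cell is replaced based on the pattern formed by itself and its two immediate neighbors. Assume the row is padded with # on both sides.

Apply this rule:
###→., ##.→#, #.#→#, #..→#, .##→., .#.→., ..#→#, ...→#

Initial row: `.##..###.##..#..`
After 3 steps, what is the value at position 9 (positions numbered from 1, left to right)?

step 1: #.###..##.###.##
step 2: ##..###.##..##..
step 3: .###..##.###.###
position 9 holds .

.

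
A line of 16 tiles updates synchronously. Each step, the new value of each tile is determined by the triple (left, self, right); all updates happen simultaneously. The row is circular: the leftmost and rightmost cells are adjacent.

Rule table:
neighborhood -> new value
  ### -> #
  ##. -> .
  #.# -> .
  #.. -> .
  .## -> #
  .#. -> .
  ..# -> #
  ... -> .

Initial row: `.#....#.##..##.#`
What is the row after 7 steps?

.....#..#..##...
....#..#..##....
...#..#..##.....
..#..#..##......
.#..#..##.......
#..#..##........
..#..##........#

..#..##........#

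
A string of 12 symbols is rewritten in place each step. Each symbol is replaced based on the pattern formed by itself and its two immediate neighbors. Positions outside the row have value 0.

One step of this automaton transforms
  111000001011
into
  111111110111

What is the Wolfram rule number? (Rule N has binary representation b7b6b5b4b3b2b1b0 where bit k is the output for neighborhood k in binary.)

251

position 1: 111 → 1  (bit 7 = 1)
position 2: 110 → 1  (bit 6 = 1)
position 9: 101 → 1  (bit 5 = 1)
position 3: 100 → 1  (bit 4 = 1)
position 0: 011 → 1  (bit 3 = 1)
position 8: 010 → 0  (bit 2 = 0)
position 7: 001 → 1  (bit 1 = 1)
position 4: 000 → 1  (bit 0 = 1)
bits b7..b0 = 11111011 = 251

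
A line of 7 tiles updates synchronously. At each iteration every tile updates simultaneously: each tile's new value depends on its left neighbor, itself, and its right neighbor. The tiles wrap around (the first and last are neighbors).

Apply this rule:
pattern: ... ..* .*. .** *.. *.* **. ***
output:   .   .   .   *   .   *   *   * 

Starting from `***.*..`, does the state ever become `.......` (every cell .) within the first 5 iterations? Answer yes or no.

no

iteration 1: ****...
iteration 2: ****...  (fixed point — unchanged through iteration 5)
iteration 5 is ****..., still not uniform .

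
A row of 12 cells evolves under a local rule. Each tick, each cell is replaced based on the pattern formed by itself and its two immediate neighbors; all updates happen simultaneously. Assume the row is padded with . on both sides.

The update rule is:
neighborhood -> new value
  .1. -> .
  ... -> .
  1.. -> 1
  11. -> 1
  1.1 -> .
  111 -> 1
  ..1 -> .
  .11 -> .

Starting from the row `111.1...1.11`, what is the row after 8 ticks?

tick 1: .11..1.....1
tick 2: ..11..1.....
tick 3: ...11..1....
tick 4: ....11..1...
tick 5: .....11..1..
tick 6: ......11..1.
tick 7: .......11..1
tick 8: ........11..

........11..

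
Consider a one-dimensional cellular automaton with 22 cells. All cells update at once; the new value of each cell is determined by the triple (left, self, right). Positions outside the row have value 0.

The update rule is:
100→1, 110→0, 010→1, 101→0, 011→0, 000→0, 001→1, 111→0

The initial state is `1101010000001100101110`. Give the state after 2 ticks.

0001011000010011100001
0011000100111100010011

0011000100111100010011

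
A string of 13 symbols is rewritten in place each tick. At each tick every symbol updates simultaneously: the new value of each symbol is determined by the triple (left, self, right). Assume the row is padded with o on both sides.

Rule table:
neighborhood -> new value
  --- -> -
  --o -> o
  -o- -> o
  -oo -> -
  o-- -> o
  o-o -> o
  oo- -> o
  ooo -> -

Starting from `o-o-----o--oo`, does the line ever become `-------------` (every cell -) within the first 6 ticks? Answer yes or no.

no

oooo---oooo--
---oo-o---ooo
o-o-oooo-o---
oooo---oooo-o
---oo-o---oo-
o-o-oooo-o-oo
tick 6 is o-o-oooo-o-oo, still not uniform -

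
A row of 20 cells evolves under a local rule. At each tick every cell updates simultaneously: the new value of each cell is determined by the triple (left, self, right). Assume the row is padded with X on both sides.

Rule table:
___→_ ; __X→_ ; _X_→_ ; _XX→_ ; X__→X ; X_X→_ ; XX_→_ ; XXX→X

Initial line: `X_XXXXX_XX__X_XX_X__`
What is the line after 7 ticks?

tick 1: ___XXX____X_______X_
tick 2: X___X_X____X________
tick 3: _X_____X____X_______
tick 4: __X_____X____X______
tick 5: X__X_____X____X_____
tick 6: _X__X_____X____X____
tick 7: __X__X_____X____X___

__X__X_____X____X___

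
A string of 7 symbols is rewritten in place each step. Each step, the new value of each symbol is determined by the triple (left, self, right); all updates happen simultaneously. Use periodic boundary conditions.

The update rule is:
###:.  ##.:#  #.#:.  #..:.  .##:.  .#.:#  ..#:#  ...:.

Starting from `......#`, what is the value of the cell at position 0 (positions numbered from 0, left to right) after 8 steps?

.

.....##
....#.#
...##.#
..#.#.#
.##.#.#
..#.#.#  (repeats step 4; period 2)
step 8: ..#.#.#
position 0 holds .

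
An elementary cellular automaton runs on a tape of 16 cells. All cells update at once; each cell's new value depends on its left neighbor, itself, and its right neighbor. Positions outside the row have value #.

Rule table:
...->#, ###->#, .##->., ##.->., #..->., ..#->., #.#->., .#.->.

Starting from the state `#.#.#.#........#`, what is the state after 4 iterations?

...##..##.......

........######..
.######..####...
..####....##..#.
...##..##.......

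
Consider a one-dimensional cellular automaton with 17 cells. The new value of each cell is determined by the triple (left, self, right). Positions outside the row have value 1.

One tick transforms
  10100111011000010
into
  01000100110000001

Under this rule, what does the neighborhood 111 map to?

0

At position 6 the neighborhood is 111; the next row has 0 there.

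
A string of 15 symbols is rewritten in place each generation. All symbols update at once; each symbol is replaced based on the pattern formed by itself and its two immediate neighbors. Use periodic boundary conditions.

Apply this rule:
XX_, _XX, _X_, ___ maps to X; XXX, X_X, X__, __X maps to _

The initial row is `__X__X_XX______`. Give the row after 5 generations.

generation 1: X_X__X_XX_XXXXX
generation 2: X_X__X_XX_X____
generation 3: X_X__X_XX_X_XX_
generation 4: X_X__X_XX_X_XX_  (fixed point — unchanged through generation 5)

X_X__X_XX_X_XX_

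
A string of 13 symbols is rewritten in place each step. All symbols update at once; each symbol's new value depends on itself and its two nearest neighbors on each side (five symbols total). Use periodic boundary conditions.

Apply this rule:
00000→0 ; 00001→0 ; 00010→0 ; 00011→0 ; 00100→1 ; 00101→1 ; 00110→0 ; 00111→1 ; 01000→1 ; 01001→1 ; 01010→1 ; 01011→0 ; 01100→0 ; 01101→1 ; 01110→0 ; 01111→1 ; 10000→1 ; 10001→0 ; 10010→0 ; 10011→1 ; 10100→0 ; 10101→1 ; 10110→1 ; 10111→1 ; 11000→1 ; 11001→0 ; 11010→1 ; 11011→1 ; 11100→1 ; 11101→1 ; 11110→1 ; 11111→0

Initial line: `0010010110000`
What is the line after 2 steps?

0001111101011

0011010101100
0001111101011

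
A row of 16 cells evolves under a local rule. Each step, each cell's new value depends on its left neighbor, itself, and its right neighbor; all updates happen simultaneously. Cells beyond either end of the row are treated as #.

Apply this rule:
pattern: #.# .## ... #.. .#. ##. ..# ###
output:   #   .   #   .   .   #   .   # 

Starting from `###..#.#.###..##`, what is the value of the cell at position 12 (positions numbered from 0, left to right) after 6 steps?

step 1: ###...#.#.##...#
step 2: ###.#..#.#.#.#..
step 3: ####....#.#.#...
step 4: ####.##..#.#..#.
step 5: #####.#...#....#
step 6: ######..#...##..
position 12 holds #

#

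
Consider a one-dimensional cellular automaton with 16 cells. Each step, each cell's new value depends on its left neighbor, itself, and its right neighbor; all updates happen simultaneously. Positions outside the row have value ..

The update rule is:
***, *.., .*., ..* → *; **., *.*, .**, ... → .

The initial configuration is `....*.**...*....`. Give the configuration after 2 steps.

..*..*.**..*.*..

...**...*.***...
..*..*.**..*.*..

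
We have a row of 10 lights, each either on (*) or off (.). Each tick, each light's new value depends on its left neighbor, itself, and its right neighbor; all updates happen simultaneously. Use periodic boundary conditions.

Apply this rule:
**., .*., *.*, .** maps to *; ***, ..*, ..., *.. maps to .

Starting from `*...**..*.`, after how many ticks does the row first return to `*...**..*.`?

2

*...**..**
*...**..*.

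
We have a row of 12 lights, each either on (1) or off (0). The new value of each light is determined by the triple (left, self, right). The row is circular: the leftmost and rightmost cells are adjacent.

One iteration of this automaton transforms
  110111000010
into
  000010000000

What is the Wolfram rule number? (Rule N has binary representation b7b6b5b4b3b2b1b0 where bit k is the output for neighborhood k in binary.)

128

position 4: 111 → 1  (bit 7 = 1)
position 1: 110 → 0  (bit 6 = 0)
position 2: 101 → 0  (bit 5 = 0)
position 6: 100 → 0  (bit 4 = 0)
position 0: 011 → 0  (bit 3 = 0)
position 10: 010 → 0  (bit 2 = 0)
position 9: 001 → 0  (bit 1 = 0)
position 7: 000 → 0  (bit 0 = 0)
bits b7..b0 = 10000000 = 128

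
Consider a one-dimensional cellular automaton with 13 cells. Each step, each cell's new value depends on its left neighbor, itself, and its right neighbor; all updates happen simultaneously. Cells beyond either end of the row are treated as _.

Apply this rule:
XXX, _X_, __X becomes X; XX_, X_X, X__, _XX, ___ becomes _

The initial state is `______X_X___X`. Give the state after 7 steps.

_____XX_X__XX
____X___X_X__
___XX__XX_X__
__X___X___X__
_XX__XX__XX__
X___X___X____
X__XX__XX____

X__XX__XX____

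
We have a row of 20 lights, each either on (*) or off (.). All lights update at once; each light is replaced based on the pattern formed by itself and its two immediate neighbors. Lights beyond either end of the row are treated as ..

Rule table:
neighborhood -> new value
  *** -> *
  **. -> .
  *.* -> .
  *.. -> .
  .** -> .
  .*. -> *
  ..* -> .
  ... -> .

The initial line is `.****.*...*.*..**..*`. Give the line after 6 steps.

......*...*.*......*

..**..*...*.*......*
......*...*.*......*
......*...*.*......*  (fixed point — unchanged through step 6)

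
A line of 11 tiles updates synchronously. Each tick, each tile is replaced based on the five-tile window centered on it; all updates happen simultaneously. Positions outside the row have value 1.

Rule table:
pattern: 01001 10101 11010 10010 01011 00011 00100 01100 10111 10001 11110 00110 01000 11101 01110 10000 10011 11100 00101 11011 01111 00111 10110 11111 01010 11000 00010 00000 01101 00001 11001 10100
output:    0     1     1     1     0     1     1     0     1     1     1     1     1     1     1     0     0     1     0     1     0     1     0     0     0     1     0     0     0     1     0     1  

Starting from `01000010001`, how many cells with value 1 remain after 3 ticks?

9

11101011111
01111010000
11011111011
count of 1: 9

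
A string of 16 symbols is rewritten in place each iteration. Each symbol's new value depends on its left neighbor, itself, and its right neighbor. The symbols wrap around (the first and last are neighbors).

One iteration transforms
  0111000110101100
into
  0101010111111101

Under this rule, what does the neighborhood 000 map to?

At position 5 the neighborhood is 000; the next row has 1 there.

1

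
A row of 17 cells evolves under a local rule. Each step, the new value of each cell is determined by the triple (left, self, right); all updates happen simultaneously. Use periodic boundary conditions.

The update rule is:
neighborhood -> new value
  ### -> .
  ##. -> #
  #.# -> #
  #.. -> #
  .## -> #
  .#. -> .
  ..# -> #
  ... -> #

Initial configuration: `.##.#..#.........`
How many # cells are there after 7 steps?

13

step 1: ####.##.#########
step 2: ...######........
step 3: ####....#########
step 4: ...######........  (repeats step 2; period 2)
step 7: ####....#########
count of #: 13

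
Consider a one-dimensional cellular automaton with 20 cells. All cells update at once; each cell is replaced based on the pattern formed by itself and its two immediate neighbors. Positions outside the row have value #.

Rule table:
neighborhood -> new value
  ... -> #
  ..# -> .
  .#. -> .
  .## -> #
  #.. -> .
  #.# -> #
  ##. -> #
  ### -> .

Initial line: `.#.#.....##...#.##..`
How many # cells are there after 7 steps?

#.#..###.##.#..###..
##...#.#####...#.#..
.#.#..##...#.#..#...
#.#...##.#..#.....#.
##..#.###.....###..#
.#...##.#.###.#.#..#
#..#.###.##.##.#...#
count of #: 11

11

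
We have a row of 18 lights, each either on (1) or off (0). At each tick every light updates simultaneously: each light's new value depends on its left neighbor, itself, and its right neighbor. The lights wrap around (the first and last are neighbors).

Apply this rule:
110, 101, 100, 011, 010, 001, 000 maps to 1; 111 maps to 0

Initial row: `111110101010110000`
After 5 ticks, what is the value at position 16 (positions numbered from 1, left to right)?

100011111111111111
111110000000000000
100011111111111111  (repeats tick 1; period 2)
tick 5: 100011111111111111
position 16 holds 1

1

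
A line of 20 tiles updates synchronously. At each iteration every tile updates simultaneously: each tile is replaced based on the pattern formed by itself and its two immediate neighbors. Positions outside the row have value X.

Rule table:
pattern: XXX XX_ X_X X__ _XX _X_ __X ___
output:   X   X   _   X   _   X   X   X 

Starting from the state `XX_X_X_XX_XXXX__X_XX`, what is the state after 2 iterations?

XX_X_X__X__XXXXXX__X
XX_X_XXXXXX_XXXXXXX_

XX_X_XXXXXX_XXXXXXX_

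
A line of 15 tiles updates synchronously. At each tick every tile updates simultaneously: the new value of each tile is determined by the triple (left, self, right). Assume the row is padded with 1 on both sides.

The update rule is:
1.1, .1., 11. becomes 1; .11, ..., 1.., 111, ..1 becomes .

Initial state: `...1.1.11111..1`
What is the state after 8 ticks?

tick 1: ...1111....1...
tick 2: ......1....1...
tick 3: ......1....1...  (fixed point — unchanged through tick 8)

......1....1...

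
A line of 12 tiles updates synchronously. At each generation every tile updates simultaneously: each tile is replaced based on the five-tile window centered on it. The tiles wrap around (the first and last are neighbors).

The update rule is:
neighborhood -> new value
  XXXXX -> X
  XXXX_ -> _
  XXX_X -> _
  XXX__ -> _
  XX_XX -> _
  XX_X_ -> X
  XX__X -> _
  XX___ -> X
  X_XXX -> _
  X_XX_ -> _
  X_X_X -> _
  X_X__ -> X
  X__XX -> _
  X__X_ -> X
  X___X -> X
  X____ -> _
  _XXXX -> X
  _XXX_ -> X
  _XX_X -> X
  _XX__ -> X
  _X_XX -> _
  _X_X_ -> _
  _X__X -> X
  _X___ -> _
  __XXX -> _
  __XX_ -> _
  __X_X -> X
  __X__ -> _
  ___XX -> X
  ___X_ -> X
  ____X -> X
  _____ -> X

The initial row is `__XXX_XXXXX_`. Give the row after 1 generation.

XX_X___XX__X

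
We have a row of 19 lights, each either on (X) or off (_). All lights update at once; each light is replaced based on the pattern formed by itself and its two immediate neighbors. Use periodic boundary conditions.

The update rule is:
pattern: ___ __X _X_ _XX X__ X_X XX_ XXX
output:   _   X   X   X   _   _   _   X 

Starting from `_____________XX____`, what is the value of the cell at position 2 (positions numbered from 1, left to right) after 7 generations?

____________XX_____
___________XX______
__________XX_______
_________XX________
________XX_________
_______XX__________
______XX___________
position 2 holds _

_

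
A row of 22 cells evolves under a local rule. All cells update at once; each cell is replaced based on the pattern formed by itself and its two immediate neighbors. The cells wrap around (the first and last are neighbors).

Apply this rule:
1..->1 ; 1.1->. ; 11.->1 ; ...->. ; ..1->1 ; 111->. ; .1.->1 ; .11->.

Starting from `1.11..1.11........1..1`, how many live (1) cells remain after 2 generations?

10

generation 1: 1..1111..11......1111.
generation 2: 111...111.11....1...1.
count of 1: 10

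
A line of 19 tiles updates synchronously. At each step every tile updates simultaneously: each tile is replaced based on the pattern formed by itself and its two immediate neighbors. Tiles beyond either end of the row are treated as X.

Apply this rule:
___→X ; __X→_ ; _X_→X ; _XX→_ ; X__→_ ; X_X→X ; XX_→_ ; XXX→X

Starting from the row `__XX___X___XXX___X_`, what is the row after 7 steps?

_____X_X_X__X__X_XX
_XXX_XXXXX__X__XX_X
X_X_X_XXX___X____X_
_XXXXX_X__X_X_XX_XX
X_XXX_XX__XXXX__X_X
_X_X_X_____XX___XX_
XXXXXX_XXX____X___X

XXXXXX_XXX____X___X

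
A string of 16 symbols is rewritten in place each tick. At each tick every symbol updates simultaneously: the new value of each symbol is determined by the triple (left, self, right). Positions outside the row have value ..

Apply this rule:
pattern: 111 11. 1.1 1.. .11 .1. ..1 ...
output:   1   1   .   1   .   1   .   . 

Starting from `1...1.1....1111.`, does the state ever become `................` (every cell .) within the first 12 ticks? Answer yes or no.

tick 1: 11..1.11....1111
tick 2: .11.1..11....111
tick 3: ..1.11..11....11
tick 4: ..1..11..11....1
tick 5: ..11..11..11...1
tick 6: ...11..11..11..1
tick 7: ....11..11..11.1
tick 8: .....11..11..1.1
tick 9: ......11..11.1.1
tick 10: .......11..1.1.1
tick 11: ........11.1.1.1
tick 12: .........1.1.1.1
tick 12 is .........1.1.1.1, still not uniform .

no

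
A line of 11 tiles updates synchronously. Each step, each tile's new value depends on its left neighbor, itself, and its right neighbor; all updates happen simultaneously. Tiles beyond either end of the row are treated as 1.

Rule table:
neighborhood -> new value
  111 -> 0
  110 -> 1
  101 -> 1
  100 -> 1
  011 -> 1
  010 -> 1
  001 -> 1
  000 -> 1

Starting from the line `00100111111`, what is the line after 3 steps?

11111100000

11111100000
00000111111
11111100000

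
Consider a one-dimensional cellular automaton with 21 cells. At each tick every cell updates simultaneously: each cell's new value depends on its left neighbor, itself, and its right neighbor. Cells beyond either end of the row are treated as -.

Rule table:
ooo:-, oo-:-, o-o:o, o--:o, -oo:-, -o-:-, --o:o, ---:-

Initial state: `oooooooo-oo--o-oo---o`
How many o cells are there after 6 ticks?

--------o--oo-o--o-o-
-------o-oo--o-oo-o-o
------o-o--oo-o--o-o-
-----o-o-oo--o-oo-o-o
----o-o-o--oo-o--o-o-
---o-o-o-oo--o-oo-o-o
count of o: 10

10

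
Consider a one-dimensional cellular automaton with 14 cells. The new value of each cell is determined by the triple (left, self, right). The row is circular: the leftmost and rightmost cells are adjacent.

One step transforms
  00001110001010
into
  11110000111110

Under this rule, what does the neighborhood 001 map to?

At position 3 the neighborhood is 001; the next row has 1 there.

1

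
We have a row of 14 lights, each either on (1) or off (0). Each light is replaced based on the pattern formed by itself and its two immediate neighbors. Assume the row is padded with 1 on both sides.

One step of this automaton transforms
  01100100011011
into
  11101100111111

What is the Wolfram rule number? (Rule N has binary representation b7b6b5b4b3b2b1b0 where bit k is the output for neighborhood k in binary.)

238

position 13: 111 → 1  (bit 7 = 1)
position 2: 110 → 1  (bit 6 = 1)
position 0: 101 → 1  (bit 5 = 1)
position 3: 100 → 0  (bit 4 = 0)
position 1: 011 → 1  (bit 3 = 1)
position 5: 010 → 1  (bit 2 = 1)
position 4: 001 → 1  (bit 1 = 1)
position 7: 000 → 0  (bit 0 = 0)
bits b7..b0 = 11101110 = 238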